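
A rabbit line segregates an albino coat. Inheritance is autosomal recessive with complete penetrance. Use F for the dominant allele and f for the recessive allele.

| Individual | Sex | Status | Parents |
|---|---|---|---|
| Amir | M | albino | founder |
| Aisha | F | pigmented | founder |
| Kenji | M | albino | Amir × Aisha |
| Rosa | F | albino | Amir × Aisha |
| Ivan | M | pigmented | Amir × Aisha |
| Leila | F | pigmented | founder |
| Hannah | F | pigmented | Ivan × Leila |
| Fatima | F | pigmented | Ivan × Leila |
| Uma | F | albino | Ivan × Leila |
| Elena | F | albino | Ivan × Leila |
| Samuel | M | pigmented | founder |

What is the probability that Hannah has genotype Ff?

2/3

Ivan is pigmented so carries F and received f from Amir (ff), so Ivan is Ff.
Leila is pigmented so carries F and passed f to Uma (ff), so Leila is Ff.
Their cross gives offspring ratios 1/4 FF : 1/2 Ff : 1/4 ff. Conditioning on Hannah being pigmented, P(Ff) = 1/2 / 3/4 = 2/3.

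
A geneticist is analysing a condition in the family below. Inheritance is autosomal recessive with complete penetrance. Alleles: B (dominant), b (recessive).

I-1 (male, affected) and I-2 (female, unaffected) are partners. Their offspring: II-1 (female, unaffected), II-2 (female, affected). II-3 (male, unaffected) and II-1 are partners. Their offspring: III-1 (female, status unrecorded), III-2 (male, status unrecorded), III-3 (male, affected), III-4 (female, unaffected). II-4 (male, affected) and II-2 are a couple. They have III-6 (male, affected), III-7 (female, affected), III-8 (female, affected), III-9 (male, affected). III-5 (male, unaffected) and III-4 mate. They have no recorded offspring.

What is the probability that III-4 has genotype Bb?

2/3

II-3 is unaffected so carries B and passed b to III-3 (bb), so II-3 is Bb.
II-1 is unaffected so carries B and received b from I-1 (bb), so II-1 is Bb.
Their cross gives offspring ratios 1/4 BB : 1/2 Bb : 1/4 bb. Conditioning on III-4 being unaffected, P(Bb) = 1/2 / 3/4 = 2/3.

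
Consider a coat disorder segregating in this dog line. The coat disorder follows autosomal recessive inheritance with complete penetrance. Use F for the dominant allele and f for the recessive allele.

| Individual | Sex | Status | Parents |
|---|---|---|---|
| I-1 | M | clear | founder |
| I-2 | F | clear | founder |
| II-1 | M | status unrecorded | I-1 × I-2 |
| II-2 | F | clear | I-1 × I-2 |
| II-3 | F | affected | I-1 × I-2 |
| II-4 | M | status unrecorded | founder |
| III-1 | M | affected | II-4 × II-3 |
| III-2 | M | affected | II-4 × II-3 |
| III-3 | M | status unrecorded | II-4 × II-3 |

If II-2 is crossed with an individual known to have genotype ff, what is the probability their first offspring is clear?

2/3

I-1 is clear so carries F and passed f to II-3 (ff), so I-1 is Ff.
I-2 is clear so carries F and passed f to II-3 (ff), so I-2 is Ff.
II-2 is a clear offspring of I-1 (Ff) × I-2 (Ff), whose cross gives 1/4 FF : 1/2 Ff : 1/4 ff; conditioning on being clear, II-2 is FF with probability 1/3, Ff with probability 2/3.
Summing over parental genotype combinations, P(offspring is clear) = 1/3·1 + 2/3·1/2 = 2/3.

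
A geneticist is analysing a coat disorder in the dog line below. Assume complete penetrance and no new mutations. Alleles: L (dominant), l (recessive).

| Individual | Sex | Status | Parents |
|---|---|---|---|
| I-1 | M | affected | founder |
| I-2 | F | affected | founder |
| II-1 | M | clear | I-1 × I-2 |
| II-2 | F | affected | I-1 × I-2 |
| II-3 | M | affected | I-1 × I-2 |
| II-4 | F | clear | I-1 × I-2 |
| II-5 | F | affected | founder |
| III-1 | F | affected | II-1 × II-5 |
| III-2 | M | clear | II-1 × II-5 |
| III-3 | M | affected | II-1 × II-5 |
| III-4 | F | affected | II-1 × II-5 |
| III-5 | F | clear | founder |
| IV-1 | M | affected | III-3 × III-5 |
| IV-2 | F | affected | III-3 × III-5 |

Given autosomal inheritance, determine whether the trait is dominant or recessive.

dominant

I-1 and I-2 are both affected yet have a clear child II-1. Under a recessive model two affected parents are homozygous and every child would be affected, so the trait cannot be recessive.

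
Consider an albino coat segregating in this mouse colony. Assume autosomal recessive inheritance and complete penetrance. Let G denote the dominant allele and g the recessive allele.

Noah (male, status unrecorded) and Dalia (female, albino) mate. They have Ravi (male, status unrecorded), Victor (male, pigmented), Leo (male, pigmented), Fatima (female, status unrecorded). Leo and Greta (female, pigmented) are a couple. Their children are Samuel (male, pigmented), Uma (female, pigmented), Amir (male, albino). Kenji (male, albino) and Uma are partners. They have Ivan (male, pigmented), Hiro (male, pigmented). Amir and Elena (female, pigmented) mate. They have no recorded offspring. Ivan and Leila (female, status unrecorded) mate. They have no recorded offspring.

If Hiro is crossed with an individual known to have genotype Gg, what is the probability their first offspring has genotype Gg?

Hiro is pigmented so carries G and received g from Kenji (gg), so Hiro is Gg.
The cross gives 1/4 GG : 1/2 Gg : 1/4 gg, so P(offspring has genotype Gg) = 1/2.

1/2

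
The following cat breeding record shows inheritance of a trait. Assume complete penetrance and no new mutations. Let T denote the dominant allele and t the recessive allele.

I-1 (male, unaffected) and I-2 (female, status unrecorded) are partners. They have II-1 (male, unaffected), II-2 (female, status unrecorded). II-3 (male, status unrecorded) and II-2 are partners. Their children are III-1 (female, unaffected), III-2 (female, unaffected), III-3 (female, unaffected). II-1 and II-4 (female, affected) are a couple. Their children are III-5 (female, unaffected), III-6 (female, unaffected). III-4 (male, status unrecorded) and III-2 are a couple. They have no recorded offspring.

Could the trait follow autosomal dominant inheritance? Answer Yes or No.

Yes

A consistent assignment under autosomal dominant exists: I-1 tt, I-2 Tt, II-1 tt, II-2 Tt, II-3 Tt, II-4 Tt, III-1 tt, III-2 tt, III-3 tt, III-4 TT, III-5 tt, III-6 tt.
In this assignment every recorded phenotype matches its genotype and every non-founder's genotype is obtainable from its parents' genotypes, so the pedigree is consistent.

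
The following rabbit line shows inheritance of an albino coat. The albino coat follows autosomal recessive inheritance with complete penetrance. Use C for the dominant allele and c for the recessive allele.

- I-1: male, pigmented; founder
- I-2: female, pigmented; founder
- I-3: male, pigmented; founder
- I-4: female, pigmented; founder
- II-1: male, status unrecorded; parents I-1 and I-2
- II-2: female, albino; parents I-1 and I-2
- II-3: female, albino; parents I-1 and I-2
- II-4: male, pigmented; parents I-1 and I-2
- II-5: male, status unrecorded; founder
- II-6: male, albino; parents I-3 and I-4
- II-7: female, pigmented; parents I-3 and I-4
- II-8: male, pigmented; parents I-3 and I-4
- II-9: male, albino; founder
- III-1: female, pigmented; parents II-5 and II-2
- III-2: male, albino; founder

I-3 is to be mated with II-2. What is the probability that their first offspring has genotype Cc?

1/2

I-3 is pigmented so carries C and passed c to II-6 (cc), so I-3 is Cc.
II-2 is albino, so II-2 is cc.
The cross gives 1/2 Cc : 1/2 cc, so P(offspring has genotype Cc) = 1/2.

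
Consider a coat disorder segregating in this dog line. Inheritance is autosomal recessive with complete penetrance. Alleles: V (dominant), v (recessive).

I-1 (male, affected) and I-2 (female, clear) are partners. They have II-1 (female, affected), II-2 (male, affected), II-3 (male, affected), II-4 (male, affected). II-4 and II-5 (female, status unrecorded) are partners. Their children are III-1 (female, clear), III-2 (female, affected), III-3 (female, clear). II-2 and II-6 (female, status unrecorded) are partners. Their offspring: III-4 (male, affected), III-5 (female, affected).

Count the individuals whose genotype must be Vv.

4

Obligate heterozygotes: I-2 is clear so carries V and passed v to II-1 (vv), so I-2 is Vv; II-5 passed V to III-1 (Vv, whose v came from II-4) and passed v to III-2 (vv), so II-5 is Vv; III-1 is clear so carries V and received v from II-4 (vv), so III-1 is Vv; III-3 is clear so carries V and received v from II-4 (vv), so III-3 is Vv.
Every other individual is either homozygous by phenotype or has at least one consistent homozygous assignment, so the count is 4.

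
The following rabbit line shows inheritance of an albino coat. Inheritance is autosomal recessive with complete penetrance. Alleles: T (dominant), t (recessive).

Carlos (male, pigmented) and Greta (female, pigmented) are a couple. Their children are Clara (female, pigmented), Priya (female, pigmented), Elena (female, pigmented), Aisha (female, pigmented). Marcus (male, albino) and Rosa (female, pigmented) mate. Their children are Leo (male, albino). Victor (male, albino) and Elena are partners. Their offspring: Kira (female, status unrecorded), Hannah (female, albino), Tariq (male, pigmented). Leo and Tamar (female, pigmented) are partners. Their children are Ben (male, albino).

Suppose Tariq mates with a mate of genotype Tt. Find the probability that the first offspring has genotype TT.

1/4

Tariq is pigmented so carries T and received t from Victor (tt), so Tariq is Tt.
The cross gives 1/4 TT : 1/2 Tt : 1/4 tt, so P(offspring has genotype TT) = 1/4.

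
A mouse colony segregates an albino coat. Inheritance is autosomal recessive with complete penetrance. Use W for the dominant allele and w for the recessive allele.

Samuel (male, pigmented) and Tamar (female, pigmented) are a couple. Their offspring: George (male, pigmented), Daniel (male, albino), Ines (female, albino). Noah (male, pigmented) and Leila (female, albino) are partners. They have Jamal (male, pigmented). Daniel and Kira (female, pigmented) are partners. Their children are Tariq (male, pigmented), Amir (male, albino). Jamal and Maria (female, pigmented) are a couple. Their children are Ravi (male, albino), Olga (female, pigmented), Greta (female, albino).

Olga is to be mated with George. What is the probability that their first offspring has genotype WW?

Jamal is pigmented so carries W and received w from Leila (ww), so Jamal is Ww.
Maria is pigmented so carries W and passed w to Ravi (ww), so Maria is Ww.
Olga is a pigmented offspring of Jamal (Ww) × Maria (Ww), whose cross gives 1/4 WW : 1/2 Ww : 1/4 ww; conditioning on being pigmented, Olga is WW with probability 1/3, Ww with probability 2/3.
Samuel is pigmented so carries W and passed w to Daniel (ww), so Samuel is Ww.
Tamar is pigmented so carries W and passed w to Daniel (ww), so Tamar is Ww.
George is a pigmented offspring of Samuel (Ww) × Tamar (Ww), whose cross gives 1/4 WW : 1/2 Ww : 1/4 ww; conditioning on being pigmented, George is WW with probability 1/3, Ww with probability 2/3.
Summing over parental genotype combinations, P(offspring has genotype WW) = 1/9·1 + 2/9·1/2 + 2/9·1/2 + 4/9·1/4 = 4/9.

4/9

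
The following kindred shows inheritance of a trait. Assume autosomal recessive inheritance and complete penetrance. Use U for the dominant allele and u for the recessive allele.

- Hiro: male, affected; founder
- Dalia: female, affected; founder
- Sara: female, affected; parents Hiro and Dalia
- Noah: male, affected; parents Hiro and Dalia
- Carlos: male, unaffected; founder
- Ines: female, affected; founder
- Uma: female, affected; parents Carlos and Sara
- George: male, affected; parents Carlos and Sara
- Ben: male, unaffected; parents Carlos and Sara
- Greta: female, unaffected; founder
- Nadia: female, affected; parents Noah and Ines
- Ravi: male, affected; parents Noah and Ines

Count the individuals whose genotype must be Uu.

Obligate heterozygotes: Carlos is unaffected so carries U and passed u to Uma (uu), so Carlos is Uu; Ben is unaffected so carries U and received u from Sara (uu), so Ben is Uu.
Every other individual is either homozygous by phenotype or has at least one consistent homozygous assignment, so the count is 2.

2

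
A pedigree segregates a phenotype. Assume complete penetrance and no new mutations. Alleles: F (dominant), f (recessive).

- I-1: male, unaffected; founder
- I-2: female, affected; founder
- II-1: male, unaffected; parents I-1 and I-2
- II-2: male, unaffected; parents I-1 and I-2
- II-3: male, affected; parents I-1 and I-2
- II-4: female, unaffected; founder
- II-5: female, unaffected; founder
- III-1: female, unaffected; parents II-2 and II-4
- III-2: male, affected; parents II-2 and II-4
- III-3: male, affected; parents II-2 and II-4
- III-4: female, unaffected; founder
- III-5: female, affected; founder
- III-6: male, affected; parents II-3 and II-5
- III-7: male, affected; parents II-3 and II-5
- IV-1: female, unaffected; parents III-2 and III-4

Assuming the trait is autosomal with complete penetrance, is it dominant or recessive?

II-2 and II-4 are both unaffected yet have an affected child III-2. Under dominance, an affected child requires at least one affected parent, so the trait cannot be dominant.

recessive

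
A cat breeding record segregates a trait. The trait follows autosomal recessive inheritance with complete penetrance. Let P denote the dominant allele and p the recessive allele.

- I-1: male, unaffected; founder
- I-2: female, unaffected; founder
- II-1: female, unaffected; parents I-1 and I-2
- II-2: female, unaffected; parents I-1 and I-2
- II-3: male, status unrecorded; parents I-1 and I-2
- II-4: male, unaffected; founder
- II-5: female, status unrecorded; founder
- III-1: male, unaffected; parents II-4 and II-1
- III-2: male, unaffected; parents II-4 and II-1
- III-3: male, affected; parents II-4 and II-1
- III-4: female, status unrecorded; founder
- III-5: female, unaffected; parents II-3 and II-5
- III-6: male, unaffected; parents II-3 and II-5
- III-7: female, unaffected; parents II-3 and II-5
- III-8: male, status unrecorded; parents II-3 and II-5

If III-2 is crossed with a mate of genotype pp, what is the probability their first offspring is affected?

1/3

II-4 is unaffected so carries P and passed p to III-3 (pp), so II-4 is Pp.
II-1 is unaffected so carries P and passed p to III-3 (pp), so II-1 is Pp.
III-2 is an unaffected offspring of II-4 (Pp) × II-1 (Pp), whose cross gives 1/4 PP : 1/2 Pp : 1/4 pp; conditioning on being unaffected, III-2 is PP with probability 1/3, Pp with probability 2/3.
Summing over parental genotype combinations, P(offspring is affected) = 2/3·1/2 = 1/3.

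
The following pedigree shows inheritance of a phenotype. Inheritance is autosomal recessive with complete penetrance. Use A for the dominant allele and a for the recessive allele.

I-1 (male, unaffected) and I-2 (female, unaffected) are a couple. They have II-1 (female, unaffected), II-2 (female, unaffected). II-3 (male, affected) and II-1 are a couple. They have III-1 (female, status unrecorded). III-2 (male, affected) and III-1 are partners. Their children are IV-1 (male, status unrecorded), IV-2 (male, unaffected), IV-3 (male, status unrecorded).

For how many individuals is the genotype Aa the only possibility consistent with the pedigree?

Obligate heterozygotes: III-1 passed A to IV-2 (Aa, whose a came from III-2) and received a from II-3 (aa), so III-1 is Aa; IV-2 is unaffected so carries A and received a from III-2 (aa), so IV-2 is Aa.
Every other individual is either homozygous by phenotype or has at least one consistent homozygous assignment, so the count is 2.

2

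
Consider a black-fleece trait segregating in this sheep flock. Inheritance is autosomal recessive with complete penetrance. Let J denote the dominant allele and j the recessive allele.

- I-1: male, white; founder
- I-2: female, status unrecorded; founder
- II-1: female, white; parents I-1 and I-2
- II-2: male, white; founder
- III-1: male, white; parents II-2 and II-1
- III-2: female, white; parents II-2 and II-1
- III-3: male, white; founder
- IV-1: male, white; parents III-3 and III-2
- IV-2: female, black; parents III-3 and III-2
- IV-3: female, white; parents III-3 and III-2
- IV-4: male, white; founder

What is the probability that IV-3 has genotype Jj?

2/3

III-3 is white so carries J and passed j to IV-2 (jj), so III-3 is Jj.
III-2 is white so carries J and passed j to IV-2 (jj), so III-2 is Jj.
Their cross gives offspring ratios 1/4 JJ : 1/2 Jj : 1/4 jj. Conditioning on IV-3 being white, P(Jj) = 1/2 / 3/4 = 2/3.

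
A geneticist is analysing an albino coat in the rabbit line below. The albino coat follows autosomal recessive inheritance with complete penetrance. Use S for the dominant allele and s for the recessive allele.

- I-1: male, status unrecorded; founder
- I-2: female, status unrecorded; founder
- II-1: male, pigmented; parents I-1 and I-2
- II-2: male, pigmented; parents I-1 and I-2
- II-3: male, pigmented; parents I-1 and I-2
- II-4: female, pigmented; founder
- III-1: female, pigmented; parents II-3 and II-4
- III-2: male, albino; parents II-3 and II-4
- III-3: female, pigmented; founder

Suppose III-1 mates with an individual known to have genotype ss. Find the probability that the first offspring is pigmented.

II-3 is pigmented so carries S and passed s to III-2 (ss), so II-3 is Ss.
II-4 is pigmented so carries S and passed s to III-2 (ss), so II-4 is Ss.
III-1 is a pigmented offspring of II-3 (Ss) × II-4 (Ss), whose cross gives 1/4 SS : 1/2 Ss : 1/4 ss; conditioning on being pigmented, III-1 is SS with probability 1/3, Ss with probability 2/3.
Summing over parental genotype combinations, P(offspring is pigmented) = 1/3·1 + 2/3·1/2 = 2/3.

2/3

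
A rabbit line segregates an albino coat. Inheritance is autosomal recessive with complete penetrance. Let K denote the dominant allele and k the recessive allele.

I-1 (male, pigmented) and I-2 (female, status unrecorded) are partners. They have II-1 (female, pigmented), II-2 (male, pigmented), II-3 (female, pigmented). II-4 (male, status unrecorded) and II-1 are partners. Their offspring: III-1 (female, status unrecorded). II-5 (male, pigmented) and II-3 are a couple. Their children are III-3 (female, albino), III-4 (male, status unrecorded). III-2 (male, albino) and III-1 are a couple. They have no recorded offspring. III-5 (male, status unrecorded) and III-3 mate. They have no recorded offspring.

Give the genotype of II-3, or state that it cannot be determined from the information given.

Kk

From phenotype alone, II-3 is KK or Kk.
II-3 is pigmented so carries K and passed k to III-3 (kk), so II-3 is Kk.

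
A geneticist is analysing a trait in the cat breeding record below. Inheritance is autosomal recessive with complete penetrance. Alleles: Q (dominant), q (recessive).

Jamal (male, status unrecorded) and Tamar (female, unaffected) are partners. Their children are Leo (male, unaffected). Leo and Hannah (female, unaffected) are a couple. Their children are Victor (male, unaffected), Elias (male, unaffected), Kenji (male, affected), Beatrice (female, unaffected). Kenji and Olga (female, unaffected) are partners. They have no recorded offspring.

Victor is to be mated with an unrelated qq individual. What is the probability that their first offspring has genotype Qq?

Leo is unaffected so carries Q and passed q to Kenji (qq), so Leo is Qq.
Hannah is unaffected so carries Q and passed q to Kenji (qq), so Hannah is Qq.
Victor is an unaffected offspring of Leo (Qq) × Hannah (Qq), whose cross gives 1/4 QQ : 1/2 Qq : 1/4 qq; conditioning on being unaffected, Victor is QQ with probability 1/3, Qq with probability 2/3.
Summing over parental genotype combinations, P(offspring has genotype Qq) = 1/3·1 + 2/3·1/2 = 2/3.

2/3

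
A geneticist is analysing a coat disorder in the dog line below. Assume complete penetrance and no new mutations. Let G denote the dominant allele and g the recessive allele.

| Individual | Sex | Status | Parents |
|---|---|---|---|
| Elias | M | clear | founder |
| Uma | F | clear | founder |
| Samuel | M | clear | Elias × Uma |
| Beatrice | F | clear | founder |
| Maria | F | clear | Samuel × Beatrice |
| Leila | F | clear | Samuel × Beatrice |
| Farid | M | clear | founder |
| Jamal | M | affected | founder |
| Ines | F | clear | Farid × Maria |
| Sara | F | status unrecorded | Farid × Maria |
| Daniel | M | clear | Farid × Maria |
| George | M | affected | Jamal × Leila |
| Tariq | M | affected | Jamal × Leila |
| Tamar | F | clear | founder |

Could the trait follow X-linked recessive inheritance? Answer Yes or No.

A consistent assignment under X-linked recessive exists: Elias X^G Y, Uma X^G X^G, Samuel X^G Y, Beatrice X^G X^g, Maria X^G X^G, Leila X^G X^g, Farid X^G Y, Jamal X^g Y, Ines X^G X^G, Sara X^G X^G, Daniel X^G Y, George X^g Y, Tariq X^g Y, Tamar X^G X^G.
In this assignment every recorded phenotype matches its genotype and every non-founder's genotype is obtainable from its parents' genotypes, so the pedigree is consistent.

Yes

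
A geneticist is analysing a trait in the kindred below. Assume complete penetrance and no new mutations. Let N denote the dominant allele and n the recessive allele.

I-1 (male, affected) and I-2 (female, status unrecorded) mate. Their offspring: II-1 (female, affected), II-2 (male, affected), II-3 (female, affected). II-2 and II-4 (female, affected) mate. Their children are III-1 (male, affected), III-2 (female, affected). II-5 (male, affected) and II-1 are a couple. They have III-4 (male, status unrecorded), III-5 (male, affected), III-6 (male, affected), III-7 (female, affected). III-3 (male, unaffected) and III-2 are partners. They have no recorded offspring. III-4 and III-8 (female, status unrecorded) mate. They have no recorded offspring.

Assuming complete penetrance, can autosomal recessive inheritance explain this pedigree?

A consistent assignment under autosomal recessive exists: I-1 nn, I-2 Nn, II-1 nn, II-2 nn, II-3 nn, II-4 nn, II-5 nn, III-1 nn, III-2 nn, III-3 NN, III-4 nn, III-5 nn, III-6 nn, III-7 nn, III-8 NN.
In this assignment every recorded phenotype matches its genotype and every non-founder's genotype is obtainable from its parents' genotypes, so the pedigree is consistent.

Yes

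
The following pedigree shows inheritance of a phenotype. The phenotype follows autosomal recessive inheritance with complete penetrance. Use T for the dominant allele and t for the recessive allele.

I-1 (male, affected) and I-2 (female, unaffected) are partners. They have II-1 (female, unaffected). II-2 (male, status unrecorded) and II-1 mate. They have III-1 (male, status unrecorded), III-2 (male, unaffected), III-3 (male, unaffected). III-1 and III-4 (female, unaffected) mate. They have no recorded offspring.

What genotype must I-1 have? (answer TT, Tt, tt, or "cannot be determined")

tt

I-1 is affected, so I-1 is tt.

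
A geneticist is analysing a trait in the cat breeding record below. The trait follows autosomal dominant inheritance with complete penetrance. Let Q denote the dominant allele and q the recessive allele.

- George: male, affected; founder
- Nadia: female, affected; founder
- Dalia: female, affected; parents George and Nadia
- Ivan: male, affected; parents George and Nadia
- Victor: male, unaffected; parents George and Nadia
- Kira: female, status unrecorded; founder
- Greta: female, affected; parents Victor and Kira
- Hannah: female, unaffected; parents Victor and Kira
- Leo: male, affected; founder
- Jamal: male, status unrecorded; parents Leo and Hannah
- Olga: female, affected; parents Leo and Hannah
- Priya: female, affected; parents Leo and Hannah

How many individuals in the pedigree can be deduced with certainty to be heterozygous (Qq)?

Obligate heterozygotes: George is affected so carries Q and passed q to Victor (qq), so George is Qq; Nadia is affected so carries Q and passed q to Victor (qq), so Nadia is Qq; Kira passed Q to Greta (Qq, whose q came from Victor) and passed q to Hannah (qq), so Kira is Qq; Greta is affected so carries Q and received q from Victor (qq), so Greta is Qq; Olga is affected so carries Q and received q from Hannah (qq), so Olga is Qq; Priya is affected so carries Q and received q from Hannah (qq), so Priya is Qq.
Every other individual is either homozygous by phenotype or has at least one consistent homozygous assignment, so the count is 6.

6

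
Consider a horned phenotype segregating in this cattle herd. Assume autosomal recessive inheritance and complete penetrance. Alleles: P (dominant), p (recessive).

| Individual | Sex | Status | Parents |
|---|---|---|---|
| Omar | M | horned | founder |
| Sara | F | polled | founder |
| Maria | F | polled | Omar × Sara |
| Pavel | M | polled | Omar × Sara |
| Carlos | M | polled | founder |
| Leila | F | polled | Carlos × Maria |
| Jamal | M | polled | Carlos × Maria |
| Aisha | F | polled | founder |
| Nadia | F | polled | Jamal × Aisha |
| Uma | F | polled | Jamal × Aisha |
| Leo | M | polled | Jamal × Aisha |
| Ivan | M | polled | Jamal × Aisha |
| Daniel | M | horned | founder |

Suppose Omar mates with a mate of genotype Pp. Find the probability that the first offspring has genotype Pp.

1/2

Omar is horned, so Omar is pp.
The cross gives 1/2 Pp : 1/2 pp, so P(offspring has genotype Pp) = 1/2.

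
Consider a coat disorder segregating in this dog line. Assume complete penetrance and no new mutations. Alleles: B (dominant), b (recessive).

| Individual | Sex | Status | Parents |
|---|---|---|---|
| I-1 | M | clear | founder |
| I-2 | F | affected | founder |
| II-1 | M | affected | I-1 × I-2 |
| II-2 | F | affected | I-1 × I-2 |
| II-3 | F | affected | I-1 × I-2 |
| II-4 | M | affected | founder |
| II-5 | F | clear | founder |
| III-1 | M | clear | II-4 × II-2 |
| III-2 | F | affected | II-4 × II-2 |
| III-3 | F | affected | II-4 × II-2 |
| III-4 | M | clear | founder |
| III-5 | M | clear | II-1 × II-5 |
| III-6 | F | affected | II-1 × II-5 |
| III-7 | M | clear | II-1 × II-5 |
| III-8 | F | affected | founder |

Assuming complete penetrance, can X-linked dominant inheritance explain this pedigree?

Yes

A consistent assignment under X-linked dominant exists: I-1 X^b Y, I-2 X^B X^B, II-1 X^B Y, II-2 X^B X^b, II-3 X^B X^b, II-4 X^B Y, II-5 X^b X^b, III-1 X^b Y, III-2 X^B X^B, III-3 X^B X^B, III-4 X^b Y, III-5 X^b Y, III-6 X^B X^b, III-7 X^b Y, III-8 X^B X^B.
In this assignment every recorded phenotype matches its genotype and every non-founder's genotype is obtainable from its parents' genotypes, so the pedigree is consistent.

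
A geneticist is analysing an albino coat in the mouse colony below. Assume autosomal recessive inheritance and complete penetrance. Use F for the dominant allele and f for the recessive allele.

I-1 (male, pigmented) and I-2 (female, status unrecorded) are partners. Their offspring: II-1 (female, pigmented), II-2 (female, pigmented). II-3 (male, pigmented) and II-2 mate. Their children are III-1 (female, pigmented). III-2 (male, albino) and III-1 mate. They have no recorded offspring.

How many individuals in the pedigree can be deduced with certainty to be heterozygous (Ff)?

0

No individual's genotype is forced to Ff by the pedigree, so the count is 0.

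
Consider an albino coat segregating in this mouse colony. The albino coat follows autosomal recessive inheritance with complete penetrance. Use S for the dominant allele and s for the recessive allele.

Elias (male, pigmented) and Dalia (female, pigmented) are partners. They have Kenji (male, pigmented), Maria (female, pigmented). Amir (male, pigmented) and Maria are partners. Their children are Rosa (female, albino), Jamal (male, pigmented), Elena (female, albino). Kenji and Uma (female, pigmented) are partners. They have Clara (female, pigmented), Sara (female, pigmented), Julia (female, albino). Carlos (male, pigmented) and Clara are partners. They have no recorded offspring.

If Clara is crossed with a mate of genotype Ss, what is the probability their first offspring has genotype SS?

Kenji is pigmented so carries S and passed s to Julia (ss), so Kenji is Ss.
Uma is pigmented so carries S and passed s to Julia (ss), so Uma is Ss.
Clara is a pigmented offspring of Kenji (Ss) × Uma (Ss), whose cross gives 1/4 SS : 1/2 Ss : 1/4 ss; conditioning on being pigmented, Clara is SS with probability 1/3, Ss with probability 2/3.
Summing over parental genotype combinations, P(offspring has genotype SS) = 1/3·1/2 + 2/3·1/4 = 1/3.

1/3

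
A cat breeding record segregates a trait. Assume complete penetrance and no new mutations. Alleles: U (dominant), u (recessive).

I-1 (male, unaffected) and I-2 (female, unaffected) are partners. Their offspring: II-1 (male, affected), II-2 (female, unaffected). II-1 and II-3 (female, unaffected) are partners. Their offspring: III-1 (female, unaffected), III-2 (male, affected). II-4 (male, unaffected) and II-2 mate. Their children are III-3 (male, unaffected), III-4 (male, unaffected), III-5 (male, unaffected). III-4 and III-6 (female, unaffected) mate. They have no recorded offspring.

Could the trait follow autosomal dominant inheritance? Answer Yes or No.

Under autosomal dominant, II-1 (affected, male) cannot arise from I-1 (unaffected) × I-2 (unaffected).

No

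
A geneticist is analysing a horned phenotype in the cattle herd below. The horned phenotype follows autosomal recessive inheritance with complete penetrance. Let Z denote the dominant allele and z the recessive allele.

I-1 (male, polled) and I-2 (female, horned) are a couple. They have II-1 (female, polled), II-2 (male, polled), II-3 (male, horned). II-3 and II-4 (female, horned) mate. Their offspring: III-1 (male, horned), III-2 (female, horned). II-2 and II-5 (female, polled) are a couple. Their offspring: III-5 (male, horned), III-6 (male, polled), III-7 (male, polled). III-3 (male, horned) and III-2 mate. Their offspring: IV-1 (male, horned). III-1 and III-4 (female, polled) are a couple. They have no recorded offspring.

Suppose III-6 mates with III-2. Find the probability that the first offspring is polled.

II-2 is polled so carries Z and received z from I-2 (zz), so II-2 is Zz.
II-5 is polled so carries Z and passed z to III-5 (zz), so II-5 is Zz.
III-6 is a polled offspring of II-2 (Zz) × II-5 (Zz), whose cross gives 1/4 ZZ : 1/2 Zz : 1/4 zz; conditioning on being polled, III-6 is ZZ with probability 1/3, Zz with probability 2/3.
III-2 is horned, so III-2 is zz.
Summing over parental genotype combinations, P(offspring is polled) = 1/3·1 + 2/3·1/2 = 2/3.

2/3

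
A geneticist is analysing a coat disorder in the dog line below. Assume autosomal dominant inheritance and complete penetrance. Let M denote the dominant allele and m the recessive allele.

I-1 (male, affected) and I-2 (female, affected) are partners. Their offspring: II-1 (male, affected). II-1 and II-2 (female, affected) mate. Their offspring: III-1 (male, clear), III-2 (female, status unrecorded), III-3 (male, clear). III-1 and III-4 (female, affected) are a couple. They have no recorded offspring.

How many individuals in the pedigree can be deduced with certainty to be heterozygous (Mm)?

Obligate heterozygotes: II-1 is affected so carries M and passed m to III-1 (mm), so II-1 is Mm; II-2 is affected so carries M and passed m to III-1 (mm), so II-2 is Mm.
Every other individual is either homozygous by phenotype or has at least one consistent homozygous assignment, so the count is 2.

2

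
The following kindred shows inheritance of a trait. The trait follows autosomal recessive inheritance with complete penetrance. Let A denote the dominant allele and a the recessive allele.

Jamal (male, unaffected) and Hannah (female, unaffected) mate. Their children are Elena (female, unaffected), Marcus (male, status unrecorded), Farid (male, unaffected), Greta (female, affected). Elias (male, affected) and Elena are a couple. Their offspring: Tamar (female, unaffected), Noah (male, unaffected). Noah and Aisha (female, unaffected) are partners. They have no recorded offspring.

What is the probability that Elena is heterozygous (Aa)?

Jamal is unaffected so carries A and passed a to Greta (aa), so Jamal is Aa.
Hannah is unaffected so carries A and passed a to Greta (aa), so Hannah is Aa.
Their cross gives offspring ratios 1/4 AA : 1/2 Aa : 1/4 aa. Conditioning on Elena being unaffected, P(Aa) = 1/2 / 3/4 = 2/3 before taking Elena's own offspring into account.
Elias is affected, so Elias is aa.
Now use Elena's offspring. Probability of each recorded status — unaffected daughter Tamar: 1/2 if Elena is Aa, 1 if AA; unaffected son Noah: 1/2 if Elena is Aa, 1 if AA.
Bayes: P(Aa) = 2/3·1/4 / (2/3·1/4 + 1/3·1) = 1/3.

1/3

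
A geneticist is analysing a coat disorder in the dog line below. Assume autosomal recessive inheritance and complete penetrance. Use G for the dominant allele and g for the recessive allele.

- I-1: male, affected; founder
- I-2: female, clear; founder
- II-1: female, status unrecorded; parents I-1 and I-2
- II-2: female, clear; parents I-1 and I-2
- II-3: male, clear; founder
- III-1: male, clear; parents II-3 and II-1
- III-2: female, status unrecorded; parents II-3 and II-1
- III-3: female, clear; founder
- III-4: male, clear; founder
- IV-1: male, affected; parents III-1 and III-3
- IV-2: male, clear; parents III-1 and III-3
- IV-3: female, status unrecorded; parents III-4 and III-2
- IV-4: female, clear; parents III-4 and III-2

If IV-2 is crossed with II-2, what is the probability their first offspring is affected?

III-1 is clear so carries G and passed g to IV-1 (gg), so III-1 is Gg.
III-3 is clear so carries G and passed g to IV-1 (gg), so III-3 is Gg.
IV-2 is a clear offspring of III-1 (Gg) × III-3 (Gg), whose cross gives 1/4 GG : 1/2 Gg : 1/4 gg; conditioning on being clear, IV-2 is GG with probability 1/3, Gg with probability 2/3.
II-2 is clear so carries G and received g from I-1 (gg), so II-2 is Gg.
Summing over parental genotype combinations, P(offspring is affected) = 2/3·1/4 = 1/6.

1/6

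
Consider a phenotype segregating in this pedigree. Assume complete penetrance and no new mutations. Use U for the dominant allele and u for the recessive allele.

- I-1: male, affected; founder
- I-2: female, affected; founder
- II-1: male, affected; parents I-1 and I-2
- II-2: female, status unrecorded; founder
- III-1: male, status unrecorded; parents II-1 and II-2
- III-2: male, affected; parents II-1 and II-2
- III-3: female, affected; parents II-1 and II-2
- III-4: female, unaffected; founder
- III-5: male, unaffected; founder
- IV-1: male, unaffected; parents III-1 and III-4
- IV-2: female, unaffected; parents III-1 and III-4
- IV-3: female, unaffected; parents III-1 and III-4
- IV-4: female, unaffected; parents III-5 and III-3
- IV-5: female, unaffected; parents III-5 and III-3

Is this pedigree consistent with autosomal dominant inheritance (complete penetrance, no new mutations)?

Yes

A consistent assignment under autosomal dominant exists: I-1 UU, I-2 UU, II-1 UU, II-2 Uu, III-1 Uu, III-2 UU, III-3 Uu, III-4 uu, III-5 uu, IV-1 uu, IV-2 uu, IV-3 uu, IV-4 uu, IV-5 uu.
In this assignment every recorded phenotype matches its genotype and every non-founder's genotype is obtainable from its parents' genotypes, so the pedigree is consistent.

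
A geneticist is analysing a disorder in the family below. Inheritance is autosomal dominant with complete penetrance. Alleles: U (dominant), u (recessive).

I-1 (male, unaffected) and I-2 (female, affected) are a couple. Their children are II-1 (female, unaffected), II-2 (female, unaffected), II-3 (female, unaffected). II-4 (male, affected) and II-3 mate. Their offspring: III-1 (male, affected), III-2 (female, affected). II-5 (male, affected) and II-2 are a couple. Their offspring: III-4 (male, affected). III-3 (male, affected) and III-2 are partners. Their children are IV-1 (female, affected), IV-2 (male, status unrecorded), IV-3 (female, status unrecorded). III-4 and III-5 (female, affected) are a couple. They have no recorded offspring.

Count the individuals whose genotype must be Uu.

Obligate heterozygotes: I-2 is affected so carries U and passed u to II-1 (uu), so I-2 is Uu; III-1 is affected so carries U and received u from II-3 (uu), so III-1 is Uu; III-2 is affected so carries U and received u from II-3 (uu), so III-2 is Uu; III-4 is affected so carries U and received u from II-2 (uu), so III-4 is Uu.
Every other individual is either homozygous by phenotype or has at least one consistent homozygous assignment, so the count is 4.

4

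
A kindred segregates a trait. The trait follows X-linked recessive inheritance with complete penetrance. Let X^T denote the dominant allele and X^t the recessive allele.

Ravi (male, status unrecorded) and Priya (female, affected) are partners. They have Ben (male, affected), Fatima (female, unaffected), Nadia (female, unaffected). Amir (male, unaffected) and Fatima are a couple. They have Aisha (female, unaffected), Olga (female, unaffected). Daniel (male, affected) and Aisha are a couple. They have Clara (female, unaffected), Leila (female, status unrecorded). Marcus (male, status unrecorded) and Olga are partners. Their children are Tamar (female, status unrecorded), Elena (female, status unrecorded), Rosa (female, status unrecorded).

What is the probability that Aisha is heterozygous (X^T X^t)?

Amir is unaffected, so Amir is X^T Y.
Fatima is unaffected so carries T and received t from Priya (X^t X^t), so Fatima is X^T X^t.
Their cross gives offspring ratios 1/2 X^T X^T : 1/2 X^T X^t. Conditioning on Aisha being unaffected, P(X^T X^t) = 1/2 / 1 = 1/2 before taking Aisha's own offspring into account.
Daniel is affected, so Daniel is X^t Y.
Now use Aisha's offspring. Probability of each recorded status — unaffected daughter Clara: 1/2 if Aisha is X^T X^t, 1 if X^T X^T. (Leila: equally likely either way, so uninformative.)
Bayes: P(X^T X^t) = 1/2·1/2 / (1/2·1/2 + 1/2·1) = 1/3.

1/3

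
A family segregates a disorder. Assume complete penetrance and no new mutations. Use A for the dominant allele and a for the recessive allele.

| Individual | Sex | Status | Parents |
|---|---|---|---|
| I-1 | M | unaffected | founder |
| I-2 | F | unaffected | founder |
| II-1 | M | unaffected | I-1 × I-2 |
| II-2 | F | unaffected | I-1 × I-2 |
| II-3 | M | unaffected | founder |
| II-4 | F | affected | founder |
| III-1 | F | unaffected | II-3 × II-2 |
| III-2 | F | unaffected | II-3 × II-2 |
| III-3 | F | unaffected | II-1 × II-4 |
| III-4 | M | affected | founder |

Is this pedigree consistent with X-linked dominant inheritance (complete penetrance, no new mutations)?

A consistent assignment under X-linked dominant exists: I-1 X^a Y, I-2 X^a X^a, II-1 X^a Y, II-2 X^a X^a, II-3 X^a Y, II-4 X^A X^a, III-1 X^a X^a, III-2 X^a X^a, III-3 X^a X^a, III-4 X^A Y.
In this assignment every recorded phenotype matches its genotype and every non-founder's genotype is obtainable from its parents' genotypes, so the pedigree is consistent.

Yes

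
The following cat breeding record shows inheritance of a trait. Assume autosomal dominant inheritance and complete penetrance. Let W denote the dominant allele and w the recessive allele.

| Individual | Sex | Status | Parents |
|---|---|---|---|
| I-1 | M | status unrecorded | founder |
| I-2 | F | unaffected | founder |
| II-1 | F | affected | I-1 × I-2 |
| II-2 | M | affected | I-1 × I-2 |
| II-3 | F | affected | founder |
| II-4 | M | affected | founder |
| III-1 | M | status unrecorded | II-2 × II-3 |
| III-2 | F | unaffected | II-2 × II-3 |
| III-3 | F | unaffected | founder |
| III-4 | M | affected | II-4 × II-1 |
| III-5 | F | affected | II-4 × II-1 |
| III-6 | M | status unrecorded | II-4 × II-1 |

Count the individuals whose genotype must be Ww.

Obligate heterozygotes: II-1 is affected so carries W and received w from I-2 (ww), so II-1 is Ww; II-2 is affected so carries W and received w from I-2 (ww), so II-2 is Ww; II-3 is affected so carries W and passed w to III-2 (ww), so II-3 is Ww.
Every other individual is either homozygous by phenotype or has at least one consistent homozygous assignment, so the count is 3.

3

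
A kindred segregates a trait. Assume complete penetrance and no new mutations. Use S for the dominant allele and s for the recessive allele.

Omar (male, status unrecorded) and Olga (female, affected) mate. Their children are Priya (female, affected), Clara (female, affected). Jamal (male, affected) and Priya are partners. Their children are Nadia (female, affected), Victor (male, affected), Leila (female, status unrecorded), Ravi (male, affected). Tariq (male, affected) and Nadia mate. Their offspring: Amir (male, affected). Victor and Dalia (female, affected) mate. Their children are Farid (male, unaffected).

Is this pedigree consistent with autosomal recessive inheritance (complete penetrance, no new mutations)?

Under autosomal recessive, Farid (unaffected, male) cannot arise from Victor (affected) × Dalia (affected).

No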